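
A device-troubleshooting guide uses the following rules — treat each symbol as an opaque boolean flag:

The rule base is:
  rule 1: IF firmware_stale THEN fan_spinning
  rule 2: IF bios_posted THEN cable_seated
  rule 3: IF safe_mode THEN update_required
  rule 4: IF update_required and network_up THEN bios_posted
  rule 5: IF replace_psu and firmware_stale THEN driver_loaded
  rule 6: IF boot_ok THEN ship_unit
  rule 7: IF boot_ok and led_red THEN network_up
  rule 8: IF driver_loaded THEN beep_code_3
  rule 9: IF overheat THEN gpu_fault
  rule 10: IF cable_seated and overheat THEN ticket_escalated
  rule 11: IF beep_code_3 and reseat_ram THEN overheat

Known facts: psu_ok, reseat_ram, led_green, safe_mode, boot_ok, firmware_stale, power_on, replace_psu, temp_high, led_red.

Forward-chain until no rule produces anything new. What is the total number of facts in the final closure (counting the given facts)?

Round 1: rule 1 [IF firmware_stale THEN fan_spinning]; rule 3 [IF safe_mode THEN update_required]; rule 5 [IF replace_psu and firmware_stale THEN driver_loaded]; rule 6 [IF boot_ok THEN ship_unit]; rule 7 [IF boot_ok and led_red THEN network_up]. Adds fan_spinning, update_required, driver_loaded, ship_unit, network_up.
Round 2: rule 4 [IF update_required and network_up THEN bios_posted]; rule 8 [IF driver_loaded THEN beep_code_3]. Adds bios_posted, beep_code_3.
Round 3: rule 2 [IF bios_posted THEN cable_seated]; rule 11 [IF beep_code_3 and reseat_ram THEN overheat]. Adds cable_seated, overheat.
Round 4: rule 9 [IF overheat THEN gpu_fault]; rule 10 [IF cable_seated and overheat THEN ticket_escalated]. Adds gpu_fault, ticket_escalated.
Closure: {beep_code_3, bios_posted, boot_ok, cable_seated, driver_loaded, fan_spinning, firmware_stale, gpu_fault, led_green, led_red, network_up, overheat, power_on, psu_ok, replace_psu, reseat_ram, safe_mode, ship_unit, temp_high, ticket_escalated, update_required} — 21 facts.

21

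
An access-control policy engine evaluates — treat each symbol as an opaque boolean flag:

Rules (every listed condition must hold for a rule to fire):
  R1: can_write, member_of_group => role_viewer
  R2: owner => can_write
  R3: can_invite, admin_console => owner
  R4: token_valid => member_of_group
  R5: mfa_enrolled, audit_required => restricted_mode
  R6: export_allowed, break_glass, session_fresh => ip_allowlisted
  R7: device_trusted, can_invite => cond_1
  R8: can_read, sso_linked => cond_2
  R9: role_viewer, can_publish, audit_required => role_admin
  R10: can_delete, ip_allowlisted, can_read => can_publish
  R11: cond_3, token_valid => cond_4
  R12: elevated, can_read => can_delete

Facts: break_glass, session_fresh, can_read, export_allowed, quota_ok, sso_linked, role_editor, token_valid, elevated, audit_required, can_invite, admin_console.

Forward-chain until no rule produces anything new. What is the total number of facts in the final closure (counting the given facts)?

Round 1: R3 [can_invite, admin_console => owner]; R4 [token_valid => member_of_group]; R6 [export_allowed, break_glass, session_fresh => ip_allowlisted]; R8 [can_read, sso_linked => cond_2]; R12 [elevated, can_read => can_delete]. Adds owner, member_of_group, ip_allowlisted, cond_2, can_delete.
Round 2: R2 [owner => can_write]; R10 [can_delete, ip_allowlisted, can_read => can_publish]. Adds can_write, can_publish.
Round 3: R1 [can_write, member_of_group => role_viewer]. Adds role_viewer.
Round 4: R9 [role_viewer, can_publish, audit_required => role_admin]. Adds role_admin.
Closure: {admin_console, audit_required, break_glass, can_delete, can_invite, can_publish, can_read, can_write, cond_2, elevated, export_allowed, ip_allowlisted, member_of_group, owner, quota_ok, role_admin, role_editor, role_viewer, session_fresh, sso_linked, token_valid} — 21 facts.

21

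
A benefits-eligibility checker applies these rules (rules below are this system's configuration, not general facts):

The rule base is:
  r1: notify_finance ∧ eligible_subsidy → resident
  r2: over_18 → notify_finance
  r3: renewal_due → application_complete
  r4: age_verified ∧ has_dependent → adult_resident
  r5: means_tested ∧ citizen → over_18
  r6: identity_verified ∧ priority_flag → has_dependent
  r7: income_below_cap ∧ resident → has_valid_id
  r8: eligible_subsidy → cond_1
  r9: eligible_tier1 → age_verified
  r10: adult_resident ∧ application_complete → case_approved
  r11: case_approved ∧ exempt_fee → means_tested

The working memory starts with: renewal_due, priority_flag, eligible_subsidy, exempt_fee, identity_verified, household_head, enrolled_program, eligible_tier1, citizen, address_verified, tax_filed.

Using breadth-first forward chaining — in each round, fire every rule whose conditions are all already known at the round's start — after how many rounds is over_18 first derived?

5

Round 1: r3 [renewal_due → application_complete]; r6 [identity_verified ∧ priority_flag → has_dependent]; r8 [eligible_subsidy → cond_1]; r9 [eligible_tier1 → age_verified]. Adds application_complete, has_dependent, cond_1, age_verified.
Round 2: r4 [age_verified ∧ has_dependent → adult_resident]. Adds adult_resident.
Round 3: r10 [adult_resident ∧ application_complete → case_approved]. Adds case_approved.
Round 4: r11 [case_approved ∧ exempt_fee → means_tested]. Adds means_tested.
Round 5: r5 [means_tested ∧ citizen → over_18]. Adds over_18.
over_18 first appears in round 5.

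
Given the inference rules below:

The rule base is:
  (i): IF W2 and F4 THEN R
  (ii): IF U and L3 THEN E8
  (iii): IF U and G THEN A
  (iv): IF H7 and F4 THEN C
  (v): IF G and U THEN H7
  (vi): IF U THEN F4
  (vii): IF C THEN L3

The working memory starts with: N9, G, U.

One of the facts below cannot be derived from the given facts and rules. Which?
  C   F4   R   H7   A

Round 1: (iii) [IF U and G THEN A]; (v) [IF G and U THEN H7]; (vi) [IF U THEN F4]. Adds A, H7, F4.
Round 2: (iv) [IF H7 and F4 THEN C]. Adds C.
Round 3: (vii) [IF C THEN L3]. Adds L3.
Round 4: (ii) [IF U and L3 THEN E8]. Adds E8.
Derived: H7 (round 1), C (round 2), A (round 1), F4 (round 1). R never appears in any round.

R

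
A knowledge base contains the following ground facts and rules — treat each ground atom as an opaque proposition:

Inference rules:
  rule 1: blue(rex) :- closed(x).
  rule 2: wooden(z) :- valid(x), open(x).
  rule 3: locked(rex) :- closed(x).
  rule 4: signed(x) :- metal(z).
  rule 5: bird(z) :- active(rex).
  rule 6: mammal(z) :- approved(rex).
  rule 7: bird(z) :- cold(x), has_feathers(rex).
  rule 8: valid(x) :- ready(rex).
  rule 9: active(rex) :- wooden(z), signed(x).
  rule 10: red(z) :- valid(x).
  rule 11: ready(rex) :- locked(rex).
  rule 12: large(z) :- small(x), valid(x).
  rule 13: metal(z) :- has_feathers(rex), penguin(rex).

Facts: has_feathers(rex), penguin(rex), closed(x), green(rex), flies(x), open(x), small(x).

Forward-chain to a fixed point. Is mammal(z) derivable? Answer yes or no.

Round 1: rule 1 [blue(rex) :- closed(x).]; rule 3 [locked(rex) :- closed(x).]; rule 13 [metal(z) :- has_feathers(rex), penguin(rex).]. New: blue(rex), locked(rex), metal(z).
Round 2: rule 4 [signed(x) :- metal(z).]; rule 11 [ready(rex) :- locked(rex).]. New: signed(x), ready(rex).
Round 3: rule 8 [valid(x) :- ready(rex).]. New: valid(x).
Round 4: rule 2 [wooden(z) :- valid(x), open(x).]; rule 10 [red(z) :- valid(x).]; rule 12 [large(z) :- small(x), valid(x).]. New: wooden(z), red(z), large(z).
Round 5: rule 9 [active(rex) :- wooden(z), signed(x).]. New: active(rex).
Round 6: rule 5 [bird(z) :- active(rex).]. New: bird(z).
Fixed point reached. mammal(z) is concluded only by rule 6; rule 6 needs approved(rex) (never derived).

no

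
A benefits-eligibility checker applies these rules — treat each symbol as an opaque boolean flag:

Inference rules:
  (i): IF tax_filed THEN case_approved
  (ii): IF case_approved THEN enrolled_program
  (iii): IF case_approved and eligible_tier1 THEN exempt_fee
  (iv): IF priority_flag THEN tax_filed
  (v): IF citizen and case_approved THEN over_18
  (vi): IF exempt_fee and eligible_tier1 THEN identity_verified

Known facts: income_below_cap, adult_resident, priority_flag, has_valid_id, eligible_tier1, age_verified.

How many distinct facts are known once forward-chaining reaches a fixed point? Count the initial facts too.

Round 1: (iv) [IF priority_flag THEN tax_filed]. Adds tax_filed.
Round 2: (i) [IF tax_filed THEN case_approved]. Adds case_approved.
Round 3: (ii) [IF case_approved THEN enrolled_program]; (iii) [IF case_approved and eligible_tier1 THEN exempt_fee]. Adds enrolled_program, exempt_fee.
Round 4: (vi) [IF exempt_fee and eligible_tier1 THEN identity_verified]. Adds identity_verified.
Closure: {adult_resident, age_verified, case_approved, eligible_tier1, enrolled_program, exempt_fee, has_valid_id, identity_verified, income_below_cap, priority_flag, tax_filed} — 11 facts.

11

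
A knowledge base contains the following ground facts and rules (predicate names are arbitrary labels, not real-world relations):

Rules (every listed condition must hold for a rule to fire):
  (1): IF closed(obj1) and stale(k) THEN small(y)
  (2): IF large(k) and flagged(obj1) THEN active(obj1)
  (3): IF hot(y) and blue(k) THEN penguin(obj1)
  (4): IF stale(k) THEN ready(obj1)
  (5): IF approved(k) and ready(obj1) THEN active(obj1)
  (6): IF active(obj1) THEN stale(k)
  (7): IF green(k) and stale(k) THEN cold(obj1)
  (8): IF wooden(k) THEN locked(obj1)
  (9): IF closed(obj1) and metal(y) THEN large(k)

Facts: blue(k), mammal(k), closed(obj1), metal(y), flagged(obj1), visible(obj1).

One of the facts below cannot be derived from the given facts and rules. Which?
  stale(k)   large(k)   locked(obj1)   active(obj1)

locked(obj1)

Round 1: (9) [IF closed(obj1) and metal(y) THEN large(k)]. Adds large(k).
Round 2: (2) [IF large(k) and flagged(obj1) THEN active(obj1)]. Adds active(obj1).
Round 3: (6) [IF active(obj1) THEN stale(k)]. Adds stale(k).
Round 4: (1) [IF closed(obj1) and stale(k) THEN small(y)]; (4) [IF stale(k) THEN ready(obj1)]. Adds small(y), ready(obj1).
Derived: stale(k) (round 3), large(k) (round 1), active(obj1) (round 2). locked(obj1) never appears in any round.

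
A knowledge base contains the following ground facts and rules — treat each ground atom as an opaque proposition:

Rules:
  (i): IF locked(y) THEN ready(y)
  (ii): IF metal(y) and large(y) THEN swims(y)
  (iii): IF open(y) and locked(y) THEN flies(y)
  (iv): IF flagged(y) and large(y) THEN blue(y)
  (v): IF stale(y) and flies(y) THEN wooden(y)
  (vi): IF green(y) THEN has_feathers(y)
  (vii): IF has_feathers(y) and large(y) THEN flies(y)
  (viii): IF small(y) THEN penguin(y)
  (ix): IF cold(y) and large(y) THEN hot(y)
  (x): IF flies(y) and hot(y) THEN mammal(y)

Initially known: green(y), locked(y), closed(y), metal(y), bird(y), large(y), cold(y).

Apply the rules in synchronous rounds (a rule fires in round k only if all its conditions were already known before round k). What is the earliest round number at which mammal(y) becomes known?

3

Round 1: (i) [IF locked(y) THEN ready(y)]; (ii) [IF metal(y) and large(y) THEN swims(y)]; (vi) [IF green(y) THEN has_feathers(y)]; (ix) [IF cold(y) and large(y) THEN hot(y)]. New: ready(y), swims(y), has_feathers(y), hot(y).
Round 2: (vii) [IF has_feathers(y) and large(y) THEN flies(y)]. New: flies(y).
Round 3: (x) [IF flies(y) and hot(y) THEN mammal(y)]. New: mammal(y).
mammal(y) first appears in round 3.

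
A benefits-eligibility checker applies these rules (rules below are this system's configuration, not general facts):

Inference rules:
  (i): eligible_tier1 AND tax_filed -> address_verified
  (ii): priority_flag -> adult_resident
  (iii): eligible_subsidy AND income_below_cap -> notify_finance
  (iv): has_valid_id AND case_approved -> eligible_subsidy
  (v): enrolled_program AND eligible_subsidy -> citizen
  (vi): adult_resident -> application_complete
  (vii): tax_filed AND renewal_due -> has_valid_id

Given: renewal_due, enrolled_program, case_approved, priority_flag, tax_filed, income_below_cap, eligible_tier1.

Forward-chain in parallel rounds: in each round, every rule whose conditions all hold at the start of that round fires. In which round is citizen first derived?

3

[1] (i) [eligible_tier1 AND tax_filed -> address_verified]; (ii) [priority_flag -> adult_resident]; (vii) [tax_filed AND renewal_due -> has_valid_id]. ⇒ new: address_verified, adult_resident, has_valid_id.
[2] (iv) [has_valid_id AND case_approved -> eligible_subsidy]; (vi) [adult_resident -> application_complete]. ⇒ new: eligible_subsidy, application_complete.
[3] (iii) [eligible_subsidy AND income_below_cap -> notify_finance]; (v) [enrolled_program AND eligible_subsidy -> citizen]. ⇒ new: notify_finance, citizen.
citizen first appears in round 3.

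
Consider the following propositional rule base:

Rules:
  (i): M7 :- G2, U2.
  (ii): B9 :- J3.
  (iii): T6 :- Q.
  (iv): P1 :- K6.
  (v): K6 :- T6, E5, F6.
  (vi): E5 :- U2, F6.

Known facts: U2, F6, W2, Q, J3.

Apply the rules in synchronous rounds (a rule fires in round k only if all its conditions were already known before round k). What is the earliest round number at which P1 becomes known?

3

Round 1: (ii) [B9 :- J3.]; (iii) [T6 :- Q.]; (vi) [E5 :- U2, F6.]. Adds B9, T6, E5.
Round 2: (v) [K6 :- T6, E5, F6.]. Adds K6.
Round 3: (iv) [P1 :- K6.]. Adds P1.
P1 first appears in round 3.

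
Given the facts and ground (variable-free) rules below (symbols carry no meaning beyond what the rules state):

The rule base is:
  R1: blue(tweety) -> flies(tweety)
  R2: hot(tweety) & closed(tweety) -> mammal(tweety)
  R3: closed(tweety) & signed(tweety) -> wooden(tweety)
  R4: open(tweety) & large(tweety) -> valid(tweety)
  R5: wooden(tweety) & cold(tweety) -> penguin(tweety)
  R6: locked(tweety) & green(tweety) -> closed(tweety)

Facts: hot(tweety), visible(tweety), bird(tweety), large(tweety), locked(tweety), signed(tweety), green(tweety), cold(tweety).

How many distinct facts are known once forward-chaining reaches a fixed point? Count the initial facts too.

Round 1 — R6, derive closed(tweety).
Round 2 — R2, R3, derive mammal(tweety), wooden(tweety).
Round 3 — R5, derive penguin(tweety).
Closure: {bird(tweety), closed(tweety), cold(tweety), green(tweety), hot(tweety), large(tweety), locked(tweety), mammal(tweety), penguin(tweety), signed(tweety), visible(tweety), wooden(tweety)} — 12 facts.

12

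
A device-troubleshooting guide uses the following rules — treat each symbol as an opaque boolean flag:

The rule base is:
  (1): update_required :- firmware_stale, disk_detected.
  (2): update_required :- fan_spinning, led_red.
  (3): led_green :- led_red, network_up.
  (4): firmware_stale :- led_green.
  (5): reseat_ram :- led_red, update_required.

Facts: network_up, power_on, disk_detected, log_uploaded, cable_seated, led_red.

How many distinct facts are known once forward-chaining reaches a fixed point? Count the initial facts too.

10

Round 1 — (3), derive led_green.
Round 2 — (4), derive firmware_stale.
Round 3 — (1), derive update_required.
Round 4 — (5), derive reseat_ram.
Closure: {cable_seated, disk_detected, firmware_stale, led_green, led_red, log_uploaded, network_up, power_on, reseat_ram, update_required} — 10 facts.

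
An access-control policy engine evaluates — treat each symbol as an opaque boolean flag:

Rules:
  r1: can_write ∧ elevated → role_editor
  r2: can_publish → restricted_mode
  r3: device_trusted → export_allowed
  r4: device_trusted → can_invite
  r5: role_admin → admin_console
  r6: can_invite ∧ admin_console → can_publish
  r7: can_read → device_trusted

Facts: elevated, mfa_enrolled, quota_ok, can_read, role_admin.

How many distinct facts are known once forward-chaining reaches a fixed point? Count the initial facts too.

11

[1] r5 [role_admin → admin_console]; r7 [can_read → device_trusted]. ⇒ new: admin_console, device_trusted.
[2] r3 [device_trusted → export_allowed]; r4 [device_trusted → can_invite]. ⇒ new: export_allowed, can_invite.
[3] r6 [can_invite ∧ admin_console → can_publish]. ⇒ new: can_publish.
[4] r2 [can_publish → restricted_mode]. ⇒ new: restricted_mode.
Closure: {admin_console, can_invite, can_publish, can_read, device_trusted, elevated, export_allowed, mfa_enrolled, quota_ok, restricted_mode, role_admin} — 11 facts.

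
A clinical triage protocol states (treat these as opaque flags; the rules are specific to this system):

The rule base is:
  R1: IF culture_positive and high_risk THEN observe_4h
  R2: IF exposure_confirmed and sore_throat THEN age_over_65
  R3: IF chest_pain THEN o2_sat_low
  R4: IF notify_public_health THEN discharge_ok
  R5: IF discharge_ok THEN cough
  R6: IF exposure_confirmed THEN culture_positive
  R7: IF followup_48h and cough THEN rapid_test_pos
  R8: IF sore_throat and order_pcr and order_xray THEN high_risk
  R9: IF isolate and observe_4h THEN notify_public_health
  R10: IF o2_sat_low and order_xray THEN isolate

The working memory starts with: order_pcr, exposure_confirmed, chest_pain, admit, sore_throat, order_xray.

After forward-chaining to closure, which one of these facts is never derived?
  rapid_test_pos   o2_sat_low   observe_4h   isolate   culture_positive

rapid_test_pos

Round 1 fires R2, R3, R6, R8, giving age_over_65, o2_sat_low, culture_positive, high_risk.
Round 2 fires R1, R10, giving observe_4h, isolate.
Round 3 fires R9, giving notify_public_health.
Round 4 fires R4, giving discharge_ok.
Round 5 fires R5, giving cough.
Derived: isolate (round 2), culture_positive (round 1), observe_4h (round 2), o2_sat_low (round 1). rapid_test_pos never appears in any round.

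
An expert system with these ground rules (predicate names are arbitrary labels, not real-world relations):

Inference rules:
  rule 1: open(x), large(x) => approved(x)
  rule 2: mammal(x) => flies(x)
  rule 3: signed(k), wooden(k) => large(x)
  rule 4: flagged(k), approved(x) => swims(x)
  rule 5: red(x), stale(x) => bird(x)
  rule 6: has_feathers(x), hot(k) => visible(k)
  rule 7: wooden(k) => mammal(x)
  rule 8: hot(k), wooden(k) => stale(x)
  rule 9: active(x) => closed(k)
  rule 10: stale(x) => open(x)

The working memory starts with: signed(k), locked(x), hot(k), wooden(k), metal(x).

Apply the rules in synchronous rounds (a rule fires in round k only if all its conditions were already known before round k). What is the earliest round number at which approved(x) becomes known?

Round 1 fires rule 3, rule 7, rule 8, giving large(x), mammal(x), stale(x).
Round 2 fires rule 2, rule 10, giving flies(x), open(x).
Round 3 fires rule 1, giving approved(x).
approved(x) first appears in round 3.

3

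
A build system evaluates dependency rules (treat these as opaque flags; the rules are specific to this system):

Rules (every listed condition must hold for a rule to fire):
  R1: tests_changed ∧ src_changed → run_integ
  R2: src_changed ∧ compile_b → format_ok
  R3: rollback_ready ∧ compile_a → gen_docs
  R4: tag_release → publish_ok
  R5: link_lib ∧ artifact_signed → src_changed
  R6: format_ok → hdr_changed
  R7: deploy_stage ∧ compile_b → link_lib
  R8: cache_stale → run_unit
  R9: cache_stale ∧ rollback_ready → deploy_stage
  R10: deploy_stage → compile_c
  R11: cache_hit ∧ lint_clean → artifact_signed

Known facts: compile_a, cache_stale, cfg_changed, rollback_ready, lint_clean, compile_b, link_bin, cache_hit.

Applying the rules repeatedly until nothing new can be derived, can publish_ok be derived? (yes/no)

Round 1 — R3, R8, R9, R11, derive gen_docs, run_unit, deploy_stage, artifact_signed.
Round 2 — R7, R10, derive link_lib, compile_c.
Round 3 — R5, derive src_changed.
Round 4 — R2, derive format_ok.
Round 5 — R6, derive hdr_changed.
Fixed point reached. publish_ok is concluded only by R4; R4 needs tag_release (never derived).

no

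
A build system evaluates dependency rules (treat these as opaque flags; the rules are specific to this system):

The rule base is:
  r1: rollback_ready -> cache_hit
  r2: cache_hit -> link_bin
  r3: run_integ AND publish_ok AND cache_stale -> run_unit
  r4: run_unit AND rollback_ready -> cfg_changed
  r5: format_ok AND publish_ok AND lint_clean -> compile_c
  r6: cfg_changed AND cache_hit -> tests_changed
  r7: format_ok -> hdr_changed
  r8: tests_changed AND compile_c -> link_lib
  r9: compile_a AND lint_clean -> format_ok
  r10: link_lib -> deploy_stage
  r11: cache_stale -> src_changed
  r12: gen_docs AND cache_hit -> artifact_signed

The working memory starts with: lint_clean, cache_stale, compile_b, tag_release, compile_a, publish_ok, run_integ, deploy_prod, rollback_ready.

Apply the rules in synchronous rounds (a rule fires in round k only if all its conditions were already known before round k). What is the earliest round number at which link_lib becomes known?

Round 1: r1 [rollback_ready -> cache_hit]; r3 [run_integ AND publish_ok AND cache_stale -> run_unit]; r9 [compile_a AND lint_clean -> format_ok]; r11 [cache_stale -> src_changed]. Adds cache_hit, run_unit, format_ok, src_changed.
Round 2: r2 [cache_hit -> link_bin]; r4 [run_unit AND rollback_ready -> cfg_changed]; r5 [format_ok AND publish_ok AND lint_clean -> compile_c]; r7 [format_ok -> hdr_changed]. Adds link_bin, cfg_changed, compile_c, hdr_changed.
Round 3: r6 [cfg_changed AND cache_hit -> tests_changed]. Adds tests_changed.
Round 4: r8 [tests_changed AND compile_c -> link_lib]. Adds link_lib.
link_lib first appears in round 4.

4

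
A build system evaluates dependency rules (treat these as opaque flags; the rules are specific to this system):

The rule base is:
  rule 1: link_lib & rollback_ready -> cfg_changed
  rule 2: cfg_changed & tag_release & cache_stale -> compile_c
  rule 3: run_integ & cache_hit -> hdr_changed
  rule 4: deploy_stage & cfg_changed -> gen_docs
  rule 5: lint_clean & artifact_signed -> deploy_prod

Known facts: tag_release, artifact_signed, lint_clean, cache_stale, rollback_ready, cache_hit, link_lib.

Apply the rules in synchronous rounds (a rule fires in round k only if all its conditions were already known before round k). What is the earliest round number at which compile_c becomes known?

Round 1 fires rule 1, rule 5, giving cfg_changed, deploy_prod.
Round 2 fires rule 2, giving compile_c.
compile_c first appears in round 2.

2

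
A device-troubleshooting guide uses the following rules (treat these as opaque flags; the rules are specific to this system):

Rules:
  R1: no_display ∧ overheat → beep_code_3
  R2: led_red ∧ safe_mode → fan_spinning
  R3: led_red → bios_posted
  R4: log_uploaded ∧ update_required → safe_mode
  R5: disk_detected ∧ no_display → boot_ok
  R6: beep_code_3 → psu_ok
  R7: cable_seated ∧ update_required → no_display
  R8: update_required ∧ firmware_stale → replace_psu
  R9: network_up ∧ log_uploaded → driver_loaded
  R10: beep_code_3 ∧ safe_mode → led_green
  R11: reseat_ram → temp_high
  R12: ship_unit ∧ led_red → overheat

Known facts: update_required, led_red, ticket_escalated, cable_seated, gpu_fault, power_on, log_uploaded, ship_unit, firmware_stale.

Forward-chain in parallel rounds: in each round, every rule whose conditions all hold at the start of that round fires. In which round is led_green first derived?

[1] R3 [led_red → bios_posted]; R4 [log_uploaded ∧ update_required → safe_mode]; R7 [cable_seated ∧ update_required → no_display]; R8 [update_required ∧ firmware_stale → replace_psu]; R12 [ship_unit ∧ led_red → overheat]. ⇒ new: bios_posted, safe_mode, no_display, replace_psu, overheat.
[2] R1 [no_display ∧ overheat → beep_code_3]; R2 [led_red ∧ safe_mode → fan_spinning]. ⇒ new: beep_code_3, fan_spinning.
[3] R6 [beep_code_3 → psu_ok]; R10 [beep_code_3 ∧ safe_mode → led_green]. ⇒ new: psu_ok, led_green.
led_green first appears in round 3.

3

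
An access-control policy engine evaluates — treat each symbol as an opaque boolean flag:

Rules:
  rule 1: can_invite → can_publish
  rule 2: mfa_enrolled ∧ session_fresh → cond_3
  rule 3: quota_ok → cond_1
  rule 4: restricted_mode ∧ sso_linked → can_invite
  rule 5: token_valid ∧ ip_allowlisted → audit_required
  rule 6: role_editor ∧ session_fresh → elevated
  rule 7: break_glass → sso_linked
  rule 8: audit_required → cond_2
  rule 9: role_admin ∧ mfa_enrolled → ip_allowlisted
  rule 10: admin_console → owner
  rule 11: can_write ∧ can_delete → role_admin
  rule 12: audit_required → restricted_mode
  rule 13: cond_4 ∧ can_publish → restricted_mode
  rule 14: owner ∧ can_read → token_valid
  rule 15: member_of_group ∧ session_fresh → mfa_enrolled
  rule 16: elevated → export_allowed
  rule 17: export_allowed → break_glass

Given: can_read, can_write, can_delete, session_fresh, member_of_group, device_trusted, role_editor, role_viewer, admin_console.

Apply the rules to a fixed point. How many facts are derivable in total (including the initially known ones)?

Round 1 fires rule 6, rule 10, rule 11, rule 15, giving elevated, owner, role_admin, mfa_enrolled.
Round 2 fires rule 2, rule 9, rule 14, rule 16, giving cond_3, ip_allowlisted, token_valid, export_allowed.
Round 3 fires rule 5, rule 17, giving audit_required, break_glass.
Round 4 fires rule 7, rule 8, rule 12, giving sso_linked, cond_2, restricted_mode.
Round 5 fires rule 4, giving can_invite.
Round 6 fires rule 1, giving can_publish.
Closure: {admin_console, audit_required, break_glass, can_delete, can_invite, can_publish, can_read, can_write, cond_2, cond_3, device_trusted, elevated, export_allowed, ip_allowlisted, member_of_group, mfa_enrolled, owner, restricted_mode, role_admin, role_editor, role_viewer, session_fresh, sso_linked, token_valid} — 24 facts.

24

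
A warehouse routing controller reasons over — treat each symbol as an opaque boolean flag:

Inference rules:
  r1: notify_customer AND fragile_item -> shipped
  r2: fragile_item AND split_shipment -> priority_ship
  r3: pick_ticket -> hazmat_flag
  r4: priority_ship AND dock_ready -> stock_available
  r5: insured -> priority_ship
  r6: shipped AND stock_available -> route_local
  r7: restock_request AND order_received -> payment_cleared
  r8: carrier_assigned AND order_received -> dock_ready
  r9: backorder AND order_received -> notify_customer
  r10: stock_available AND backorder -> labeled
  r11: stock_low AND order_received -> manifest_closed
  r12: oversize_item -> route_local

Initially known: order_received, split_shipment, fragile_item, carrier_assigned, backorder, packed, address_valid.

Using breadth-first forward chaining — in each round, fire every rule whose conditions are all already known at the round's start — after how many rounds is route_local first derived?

Round 1 fires r2, r8, r9, giving priority_ship, dock_ready, notify_customer.
Round 2 fires r1, r4, giving shipped, stock_available.
Round 3 fires r6, r10, giving route_local, labeled.
route_local first appears in round 3.

3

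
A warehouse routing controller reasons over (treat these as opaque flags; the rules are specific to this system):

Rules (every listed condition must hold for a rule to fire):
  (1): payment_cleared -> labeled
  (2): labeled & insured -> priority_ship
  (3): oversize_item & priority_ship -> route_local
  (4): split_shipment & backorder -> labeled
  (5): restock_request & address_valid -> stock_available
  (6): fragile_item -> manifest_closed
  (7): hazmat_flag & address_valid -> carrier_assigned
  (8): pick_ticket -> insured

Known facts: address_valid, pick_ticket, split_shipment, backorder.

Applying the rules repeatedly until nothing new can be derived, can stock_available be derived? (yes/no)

[1] (4) [split_shipment & backorder -> labeled]; (8) [pick_ticket -> insured]. ⇒ new: labeled, insured.
[2] (2) [labeled & insured -> priority_ship]. ⇒ new: priority_ship.
Fixed point reached. stock_available is concluded only by (5); (5) needs restock_request (never derived).

no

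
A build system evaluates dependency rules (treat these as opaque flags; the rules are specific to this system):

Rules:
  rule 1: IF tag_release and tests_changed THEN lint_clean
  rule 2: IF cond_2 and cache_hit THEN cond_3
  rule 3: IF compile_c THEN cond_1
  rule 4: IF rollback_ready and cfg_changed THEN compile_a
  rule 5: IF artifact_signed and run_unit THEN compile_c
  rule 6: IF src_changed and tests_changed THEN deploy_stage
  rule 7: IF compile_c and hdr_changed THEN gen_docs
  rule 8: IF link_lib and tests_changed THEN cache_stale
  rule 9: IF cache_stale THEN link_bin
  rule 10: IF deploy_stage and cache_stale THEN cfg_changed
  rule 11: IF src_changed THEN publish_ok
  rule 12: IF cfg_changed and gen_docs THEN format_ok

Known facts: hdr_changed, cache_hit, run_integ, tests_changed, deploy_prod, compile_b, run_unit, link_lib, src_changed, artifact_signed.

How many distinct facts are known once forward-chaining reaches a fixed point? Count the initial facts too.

19

Round 1 fires rule 5, rule 6, rule 8, rule 11, giving compile_c, deploy_stage, cache_stale, publish_ok.
Round 2 fires rule 3, rule 7, rule 9, rule 10, giving cond_1, gen_docs, link_bin, cfg_changed.
Round 3 fires rule 12, giving format_ok.
Closure: {artifact_signed, cache_hit, cache_stale, cfg_changed, compile_b, compile_c, cond_1, deploy_prod, deploy_stage, format_ok, gen_docs, hdr_changed, link_bin, link_lib, publish_ok, run_integ, run_unit, src_changed, tests_changed} — 19 facts.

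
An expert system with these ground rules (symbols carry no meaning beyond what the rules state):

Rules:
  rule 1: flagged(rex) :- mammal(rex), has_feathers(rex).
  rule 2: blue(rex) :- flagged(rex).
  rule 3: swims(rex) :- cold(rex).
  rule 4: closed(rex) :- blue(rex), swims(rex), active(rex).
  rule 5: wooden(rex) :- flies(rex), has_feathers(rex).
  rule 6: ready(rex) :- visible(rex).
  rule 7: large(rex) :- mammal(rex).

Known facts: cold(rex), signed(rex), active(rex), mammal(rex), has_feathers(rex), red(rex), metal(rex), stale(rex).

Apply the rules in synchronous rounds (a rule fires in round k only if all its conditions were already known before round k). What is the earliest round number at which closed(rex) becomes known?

3

[1] rule 1 [flagged(rex) :- mammal(rex), has_feathers(rex).]; rule 3 [swims(rex) :- cold(rex).]; rule 7 [large(rex) :- mammal(rex).]. ⇒ new: flagged(rex), swims(rex), large(rex).
[2] rule 2 [blue(rex) :- flagged(rex).]. ⇒ new: blue(rex).
[3] rule 4 [closed(rex) :- blue(rex), swims(rex), active(rex).]. ⇒ new: closed(rex).
closed(rex) first appears in round 3.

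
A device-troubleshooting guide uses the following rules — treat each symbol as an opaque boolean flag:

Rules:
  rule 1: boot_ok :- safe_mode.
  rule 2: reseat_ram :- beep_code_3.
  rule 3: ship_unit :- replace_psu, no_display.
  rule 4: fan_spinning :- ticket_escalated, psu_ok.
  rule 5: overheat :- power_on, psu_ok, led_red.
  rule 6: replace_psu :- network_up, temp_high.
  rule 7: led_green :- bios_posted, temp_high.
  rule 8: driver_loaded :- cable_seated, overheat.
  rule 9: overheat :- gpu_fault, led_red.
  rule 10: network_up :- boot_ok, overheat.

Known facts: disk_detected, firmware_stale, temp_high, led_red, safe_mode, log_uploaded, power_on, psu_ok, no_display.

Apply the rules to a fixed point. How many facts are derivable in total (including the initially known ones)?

14

Round 1 fires rule 1, rule 5, giving boot_ok, overheat.
Round 2 fires rule 10, giving network_up.
Round 3 fires rule 6, giving replace_psu.
Round 4 fires rule 3, giving ship_unit.
Closure: {boot_ok, disk_detected, firmware_stale, led_red, log_uploaded, network_up, no_display, overheat, power_on, psu_ok, replace_psu, safe_mode, ship_unit, temp_high} — 14 facts.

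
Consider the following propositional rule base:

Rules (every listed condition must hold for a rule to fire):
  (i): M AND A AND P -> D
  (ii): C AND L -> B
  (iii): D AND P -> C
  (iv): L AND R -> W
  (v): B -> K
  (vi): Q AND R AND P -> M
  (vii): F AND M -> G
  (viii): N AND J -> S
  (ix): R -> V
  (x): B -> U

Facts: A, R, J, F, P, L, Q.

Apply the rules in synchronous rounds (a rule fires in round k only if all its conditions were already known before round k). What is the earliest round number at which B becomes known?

4

[1] (iv) [L AND R -> W]; (vi) [Q AND R AND P -> M]; (ix) [R -> V]. ⇒ new: W, M, V.
[2] (i) [M AND A AND P -> D]; (vii) [F AND M -> G]. ⇒ new: D, G.
[3] (iii) [D AND P -> C]. ⇒ new: C.
[4] (ii) [C AND L -> B]. ⇒ new: B.
B first appears in round 4.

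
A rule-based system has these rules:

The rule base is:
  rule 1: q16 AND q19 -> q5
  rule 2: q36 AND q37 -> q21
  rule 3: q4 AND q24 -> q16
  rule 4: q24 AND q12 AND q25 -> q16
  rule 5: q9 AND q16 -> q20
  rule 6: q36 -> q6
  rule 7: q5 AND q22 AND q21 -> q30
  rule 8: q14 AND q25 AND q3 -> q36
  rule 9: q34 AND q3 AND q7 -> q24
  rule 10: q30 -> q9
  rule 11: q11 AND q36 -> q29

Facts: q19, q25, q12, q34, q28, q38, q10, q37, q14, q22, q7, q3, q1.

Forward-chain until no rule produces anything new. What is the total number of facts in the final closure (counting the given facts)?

Round 1 — rule 8, rule 9, derive q36, q24.
Round 2 — rule 2, rule 4, rule 6, derive q21, q16, q6.
Round 3 — rule 1, derive q5.
Round 4 — rule 7, derive q30.
Round 5 — rule 10, derive q9.
Round 6 — rule 5, derive q20.
Closure: {q1, q10, q12, q14, q16, q19, q20, q21, q22, q24, q25, q28, q3, q30, q34, q36, q37, q38, q5, q6, q7, q9} — 22 facts.

22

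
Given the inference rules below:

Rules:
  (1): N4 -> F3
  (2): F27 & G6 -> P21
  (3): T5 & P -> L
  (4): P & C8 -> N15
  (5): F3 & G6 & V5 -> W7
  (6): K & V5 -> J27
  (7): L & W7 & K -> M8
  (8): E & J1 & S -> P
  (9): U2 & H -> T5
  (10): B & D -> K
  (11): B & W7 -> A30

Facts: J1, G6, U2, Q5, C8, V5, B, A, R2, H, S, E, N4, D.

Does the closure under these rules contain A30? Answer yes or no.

Round 1: (1) [N4 -> F3]; (8) [E & J1 & S -> P]; (9) [U2 & H -> T5]; (10) [B & D -> K]. Adds F3, P, T5, K.
Round 2: (3) [T5 & P -> L]; (4) [P & C8 -> N15]; (5) [F3 & G6 & V5 -> W7]; (6) [K & V5 -> J27]. Adds L, N15, W7, J27.
Round 3: (7) [L & W7 & K -> M8]; (11) [B & W7 -> A30]. Adds M8, A30.
A30 appears in round 3, so it is derivable.

yes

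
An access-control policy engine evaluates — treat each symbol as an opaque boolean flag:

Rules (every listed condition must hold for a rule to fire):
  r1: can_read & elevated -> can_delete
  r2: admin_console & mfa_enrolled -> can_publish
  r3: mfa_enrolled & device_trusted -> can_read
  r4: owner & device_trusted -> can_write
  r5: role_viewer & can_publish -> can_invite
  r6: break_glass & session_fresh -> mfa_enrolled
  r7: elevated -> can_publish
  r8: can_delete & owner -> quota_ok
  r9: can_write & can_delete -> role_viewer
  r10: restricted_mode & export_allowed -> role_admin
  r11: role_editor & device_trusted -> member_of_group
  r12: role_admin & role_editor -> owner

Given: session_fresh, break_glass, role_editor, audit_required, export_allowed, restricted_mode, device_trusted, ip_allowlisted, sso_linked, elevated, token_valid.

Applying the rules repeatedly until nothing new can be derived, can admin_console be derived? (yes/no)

no

Round 1 fires r6, r7, r10, r11, giving mfa_enrolled, can_publish, role_admin, member_of_group.
Round 2 fires r3, r12, giving can_read, owner.
Round 3 fires r1, r4, giving can_delete, can_write.
Round 4 fires r8, r9, giving quota_ok, role_viewer.
Round 5 fires r5, giving can_invite.
Fixed point reached. No rule has admin_console as a consequent, and it is not given.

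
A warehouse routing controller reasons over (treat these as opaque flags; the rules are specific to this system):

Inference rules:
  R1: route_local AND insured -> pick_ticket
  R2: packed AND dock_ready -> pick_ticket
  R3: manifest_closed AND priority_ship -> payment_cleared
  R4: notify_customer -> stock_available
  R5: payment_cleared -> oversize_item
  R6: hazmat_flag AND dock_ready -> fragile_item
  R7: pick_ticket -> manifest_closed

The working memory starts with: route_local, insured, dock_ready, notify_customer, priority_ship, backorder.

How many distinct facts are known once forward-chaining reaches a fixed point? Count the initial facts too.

Round 1: R1 [route_local AND insured -> pick_ticket]; R4 [notify_customer -> stock_available]. New: pick_ticket, stock_available.
Round 2: R7 [pick_ticket -> manifest_closed]. New: manifest_closed.
Round 3: R3 [manifest_closed AND priority_ship -> payment_cleared]. New: payment_cleared.
Round 4: R5 [payment_cleared -> oversize_item]. New: oversize_item.
Closure: {backorder, dock_ready, insured, manifest_closed, notify_customer, oversize_item, payment_cleared, pick_ticket, priority_ship, route_local, stock_available} — 11 facts.

11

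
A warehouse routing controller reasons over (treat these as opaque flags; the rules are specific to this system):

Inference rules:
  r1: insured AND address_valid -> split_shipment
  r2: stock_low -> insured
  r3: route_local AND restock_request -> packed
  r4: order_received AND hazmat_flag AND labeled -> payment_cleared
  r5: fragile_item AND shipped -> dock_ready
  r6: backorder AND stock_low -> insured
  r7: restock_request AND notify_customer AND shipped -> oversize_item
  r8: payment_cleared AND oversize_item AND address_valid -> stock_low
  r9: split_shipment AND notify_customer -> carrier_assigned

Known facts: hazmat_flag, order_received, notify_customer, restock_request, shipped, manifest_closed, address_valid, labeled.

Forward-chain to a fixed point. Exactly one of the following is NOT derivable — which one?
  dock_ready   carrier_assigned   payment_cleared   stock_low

dock_ready

[1] r4 [order_received AND hazmat_flag AND labeled -> payment_cleared]; r7 [restock_request AND notify_customer AND shipped -> oversize_item]. ⇒ new: payment_cleared, oversize_item.
[2] r8 [payment_cleared AND oversize_item AND address_valid -> stock_low]. ⇒ new: stock_low.
[3] r2 [stock_low -> insured]. ⇒ new: insured.
[4] r1 [insured AND address_valid -> split_shipment]. ⇒ new: split_shipment.
[5] r9 [split_shipment AND notify_customer -> carrier_assigned]. ⇒ new: carrier_assigned.
Derived: stock_low (round 2), payment_cleared (round 1), carrier_assigned (round 5). dock_ready never appears in any round.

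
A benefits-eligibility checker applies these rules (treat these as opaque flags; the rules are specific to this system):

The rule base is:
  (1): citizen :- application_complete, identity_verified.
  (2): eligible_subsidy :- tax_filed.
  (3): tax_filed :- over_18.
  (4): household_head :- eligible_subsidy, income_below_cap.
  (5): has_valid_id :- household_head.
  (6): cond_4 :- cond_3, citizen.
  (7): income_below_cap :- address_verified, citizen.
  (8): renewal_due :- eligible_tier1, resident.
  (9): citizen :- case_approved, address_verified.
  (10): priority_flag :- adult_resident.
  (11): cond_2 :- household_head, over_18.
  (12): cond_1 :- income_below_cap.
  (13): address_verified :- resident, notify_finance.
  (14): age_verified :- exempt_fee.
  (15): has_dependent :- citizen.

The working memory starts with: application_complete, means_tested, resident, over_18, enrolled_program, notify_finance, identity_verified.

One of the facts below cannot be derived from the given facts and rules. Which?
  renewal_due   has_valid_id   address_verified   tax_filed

Round 1: (1) [citizen :- application_complete, identity_verified.]; (3) [tax_filed :- over_18.]; (13) [address_verified :- resident, notify_finance.]. Adds citizen, tax_filed, address_verified.
Round 2: (2) [eligible_subsidy :- tax_filed.]; (7) [income_below_cap :- address_verified, citizen.]; (15) [has_dependent :- citizen.]. Adds eligible_subsidy, income_below_cap, has_dependent.
Round 3: (4) [household_head :- eligible_subsidy, income_below_cap.]; (12) [cond_1 :- income_below_cap.]. Adds household_head, cond_1.
Round 4: (5) [has_valid_id :- household_head.]; (11) [cond_2 :- household_head, over_18.]. Adds has_valid_id, cond_2.
Derived: has_valid_id (round 4), tax_filed (round 1), address_verified (round 1). renewal_due never appears in any round.

renewal_due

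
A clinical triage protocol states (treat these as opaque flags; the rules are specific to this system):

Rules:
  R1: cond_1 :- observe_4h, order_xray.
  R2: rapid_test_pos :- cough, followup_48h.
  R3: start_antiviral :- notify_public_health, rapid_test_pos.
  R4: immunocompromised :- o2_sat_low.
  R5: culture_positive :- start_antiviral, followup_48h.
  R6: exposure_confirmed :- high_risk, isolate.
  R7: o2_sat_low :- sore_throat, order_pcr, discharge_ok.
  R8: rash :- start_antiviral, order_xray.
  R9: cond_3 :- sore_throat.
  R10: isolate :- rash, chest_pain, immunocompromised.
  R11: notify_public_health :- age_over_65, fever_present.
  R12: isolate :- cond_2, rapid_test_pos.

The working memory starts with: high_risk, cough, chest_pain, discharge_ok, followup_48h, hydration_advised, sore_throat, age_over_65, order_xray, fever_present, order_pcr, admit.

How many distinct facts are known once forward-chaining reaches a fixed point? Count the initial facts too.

Round 1: R2 [rapid_test_pos :- cough, followup_48h.]; R7 [o2_sat_low :- sore_throat, order_pcr, discharge_ok.]; R9 [cond_3 :- sore_throat.]; R11 [notify_public_health :- age_over_65, fever_present.]. New: rapid_test_pos, o2_sat_low, cond_3, notify_public_health.
Round 2: R3 [start_antiviral :- notify_public_health, rapid_test_pos.]; R4 [immunocompromised :- o2_sat_low.]. New: start_antiviral, immunocompromised.
Round 3: R5 [culture_positive :- start_antiviral, followup_48h.]; R8 [rash :- start_antiviral, order_xray.]. New: culture_positive, rash.
Round 4: R10 [isolate :- rash, chest_pain, immunocompromised.]. New: isolate.
Round 5: R6 [exposure_confirmed :- high_risk, isolate.]. New: exposure_confirmed.
Closure: {admit, age_over_65, chest_pain, cond_3, cough, culture_positive, discharge_ok, exposure_confirmed, fever_present, followup_48h, high_risk, hydration_advised, immunocompromised, isolate, notify_public_health, o2_sat_low, order_pcr, order_xray, rapid_test_pos, rash, sore_throat, start_antiviral} — 22 facts.

22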